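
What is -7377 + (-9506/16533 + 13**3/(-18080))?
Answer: -2205316244761/298916640 ≈ -7377.7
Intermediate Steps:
-7377 + (-9506/16533 + 13**3/(-18080)) = -7377 + (-9506*1/16533 + 2197*(-1/18080)) = -7377 + (-9506/16533 - 2197/18080) = -7377 - 208191481/298916640 = -2205316244761/298916640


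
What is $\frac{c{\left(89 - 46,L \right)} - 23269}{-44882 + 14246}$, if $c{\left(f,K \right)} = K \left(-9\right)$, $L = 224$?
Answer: $\frac{25285}{30636} \approx 0.82534$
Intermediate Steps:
$c{\left(f,K \right)} = - 9 K$
$\frac{c{\left(89 - 46,L \right)} - 23269}{-44882 + 14246} = \frac{\left(-9\right) 224 - 23269}{-44882 + 14246} = \frac{-2016 - 23269}{-30636} = \left(-25285\right) \left(- \frac{1}{30636}\right) = \frac{25285}{30636}$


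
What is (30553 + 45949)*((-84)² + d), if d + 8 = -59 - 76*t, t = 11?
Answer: 470716806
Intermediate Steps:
d = -903 (d = -8 + (-59 - 76*11) = -8 + (-59 - 836) = -8 - 895 = -903)
(30553 + 45949)*((-84)² + d) = (30553 + 45949)*((-84)² - 903) = 76502*(7056 - 903) = 76502*6153 = 470716806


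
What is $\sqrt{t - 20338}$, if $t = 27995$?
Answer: $\sqrt{7657} \approx 87.504$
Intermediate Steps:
$\sqrt{t - 20338} = \sqrt{27995 - 20338} = \sqrt{7657}$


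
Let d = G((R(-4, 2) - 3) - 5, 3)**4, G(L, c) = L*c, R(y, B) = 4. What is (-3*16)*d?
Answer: -995328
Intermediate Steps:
d = 20736 (d = (((4 - 3) - 5)*3)**4 = ((1 - 5)*3)**4 = (-4*3)**4 = (-12)**4 = 20736)
(-3*16)*d = -3*16*20736 = -48*20736 = -995328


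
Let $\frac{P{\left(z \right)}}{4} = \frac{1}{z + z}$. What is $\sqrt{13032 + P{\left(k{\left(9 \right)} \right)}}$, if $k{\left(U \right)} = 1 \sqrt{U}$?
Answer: $\frac{\sqrt{117294}}{3} \approx 114.16$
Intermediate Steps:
$k{\left(U \right)} = \sqrt{U}$
$P{\left(z \right)} = \frac{2}{z}$ ($P{\left(z \right)} = \frac{4}{z + z} = \frac{4}{2 z} = 4 \frac{1}{2 z} = \frac{2}{z}$)
$\sqrt{13032 + P{\left(k{\left(9 \right)} \right)}} = \sqrt{13032 + \frac{2}{\sqrt{9}}} = \sqrt{13032 + \frac{2}{3}} = \sqrt{\frac{39098}{3}} = \frac{\sqrt{117294}}{3}$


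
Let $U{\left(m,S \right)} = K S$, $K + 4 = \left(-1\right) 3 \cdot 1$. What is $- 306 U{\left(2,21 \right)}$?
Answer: $44982$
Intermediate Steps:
$K = -7$ ($K = -4 + \left(-1\right) 3 \cdot 1 = -4 - 3 = -7$)
$U{\left(m,S \right)} = - 7 S$
$- 306 U{\left(2,21 \right)} = - 306 \left(\left(-7\right) 21\right) = \left(-306\right) \left(-147\right) = 44982$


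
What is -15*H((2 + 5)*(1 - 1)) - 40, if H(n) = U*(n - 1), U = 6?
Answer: 50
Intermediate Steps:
H(n) = -6 + 6*n (H(n) = 6*(n - 1) = 6*(-1 + n) = -6 + 6*n)
-15*H((2 + 5)*(1 - 1)) - 40 = -15*(-6 + 6*((2 + 5)*(1 - 1))) - 40 = -15*(-6 + 6*(7*0)) - 40 = -15*(-6 + 6*0) - 40 = -15*(-6 + 0) - 40 = -15*(-6) - 40 = 90 - 40 = 50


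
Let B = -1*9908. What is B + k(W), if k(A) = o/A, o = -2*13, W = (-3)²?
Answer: -89198/9 ≈ -9910.9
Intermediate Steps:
W = 9
o = -26
k(A) = -26/A
B = -9908
B + k(W) = -9908 - 26/9 = -89198/9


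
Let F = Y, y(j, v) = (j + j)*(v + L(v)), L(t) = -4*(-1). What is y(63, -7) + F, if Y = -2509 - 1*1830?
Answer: -4717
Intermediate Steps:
L(t) = 4
y(j, v) = 2*j*(4 + v) (y(j, v) = (j + j)*(v + 4) = (2*j)*(4 + v) = 2*j*(4 + v))
Y = -4339 (Y = -2509 - 1830 = -4339)
F = -4339
y(63, -7) + F = 2*63*(4 - 7) - 4339 = 2*63*(-3) - 4339 = -378 - 4339 = -4717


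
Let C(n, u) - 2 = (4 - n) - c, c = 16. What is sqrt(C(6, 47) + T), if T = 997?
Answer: 3*sqrt(109) ≈ 31.321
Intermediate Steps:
C(n, u) = -10 - n (C(n, u) = 2 + ((4 - n) - 1*16) = 2 + ((4 - n) - 16) = 2 + (-12 - n) = -10 - n)
sqrt(C(6, 47) + T) = sqrt((-10 - 1*6) + 997) = sqrt((-10 - 6) + 997) = sqrt(-16 + 997) = sqrt(981) = 3*sqrt(109)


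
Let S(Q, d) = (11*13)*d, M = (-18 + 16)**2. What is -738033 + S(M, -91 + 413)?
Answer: -691987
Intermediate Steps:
M = 4 (M = (-2)**2 = 4)
S(Q, d) = 143*d
-738033 + S(M, -91 + 413) = -738033 + 143*(-91 + 413) = -738033 + 143*322 = -738033 + 46046 = -691987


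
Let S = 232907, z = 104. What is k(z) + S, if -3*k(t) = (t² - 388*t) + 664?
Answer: 242531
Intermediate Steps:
k(t) = -664/3 - t²/3 + 388*t/3 (k(t) = -((t² - 388*t) + 664)/3 = -(664 + t² - 388*t)/3 = -664/3 - t²/3 + 388*t/3)
k(z) + S = (-664/3 - ⅓*104² + (388/3)*104) + 232907 = (-664/3 - ⅓*10816 + 40352/3) + 232907 = (-664/3 - 10816/3 + 40352/3) + 232907 = 9624 + 232907 = 242531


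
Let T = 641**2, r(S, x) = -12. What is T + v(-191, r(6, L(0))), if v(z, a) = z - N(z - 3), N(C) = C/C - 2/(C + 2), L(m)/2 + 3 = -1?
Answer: 39426143/96 ≈ 4.1069e+5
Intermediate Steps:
L(m) = -8 (L(m) = -6 + 2*(-1) = -6 - 2 = -8)
T = 410881
N(C) = 1 - 2/(2 + C)
v(z, a) = z - (-3 + z)/(-1 + z) (v(z, a) = z - (z - 3)/(2 + (z - 3)) = z - (-3 + z)/(2 + (-3 + z)) = z - (-3 + z)/(-1 + z))
T + v(-191, r(6, L(0))) = 410881 + (3 - 1*(-191) - 191*(-1 - 191))/(-1 - 191) = 410881 + (3 + 191 - 191*(-192))/(-192) = 410881 - (3 + 191 + 36672)/192 = 410881 - 1/192*36866 = 410881 - 18433/96 = 39426143/96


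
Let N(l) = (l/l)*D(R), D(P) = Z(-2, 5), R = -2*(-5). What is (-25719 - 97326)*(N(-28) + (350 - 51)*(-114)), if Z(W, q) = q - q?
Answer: 4194111870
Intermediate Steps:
R = 10
Z(W, q) = 0
D(P) = 0
N(l) = 0 (N(l) = (l/l)*0 = 1*0 = 0)
(-25719 - 97326)*(N(-28) + (350 - 51)*(-114)) = (-25719 - 97326)*(0 + (350 - 51)*(-114)) = -123045*(0 + 299*(-114)) = -123045*(0 - 34086) = -123045*(-34086) = 4194111870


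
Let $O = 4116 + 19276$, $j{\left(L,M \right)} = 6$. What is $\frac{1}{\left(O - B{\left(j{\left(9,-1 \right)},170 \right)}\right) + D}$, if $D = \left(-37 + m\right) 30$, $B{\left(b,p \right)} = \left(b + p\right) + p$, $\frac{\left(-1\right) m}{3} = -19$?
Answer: $\frac{1}{23646} \approx 4.229 \cdot 10^{-5}$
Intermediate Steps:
$m = 57$ ($m = \left(-3\right) \left(-19\right) = 57$)
$B{\left(b,p \right)} = b + 2 p$
$O = 23392$
$D = 600$ ($D = \left(-37 + 57\right) 30 = 20 \cdot 30 = 600$)
$\frac{1}{\left(O - B{\left(j{\left(9,-1 \right)},170 \right)}\right) + D} = \frac{1}{\left(23392 - \left(6 + 2 \cdot 170\right)\right) + 600} = \frac{1}{\left(23392 - \left(6 + 340\right)\right) + 600} = \frac{1}{\left(23392 - 346\right) + 600} = \frac{1}{23046 + 600} = \frac{1}{23646}$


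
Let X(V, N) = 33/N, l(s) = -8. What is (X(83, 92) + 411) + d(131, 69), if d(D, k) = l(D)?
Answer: 37109/92 ≈ 403.36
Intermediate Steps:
d(D, k) = -8
(X(83, 92) + 411) + d(131, 69) = (33/92 + 411) - 8 = 37845/92 - 8 = 37109/92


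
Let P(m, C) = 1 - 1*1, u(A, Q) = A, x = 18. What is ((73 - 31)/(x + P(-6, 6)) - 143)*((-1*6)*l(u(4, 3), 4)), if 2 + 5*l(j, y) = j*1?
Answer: 1688/5 ≈ 337.60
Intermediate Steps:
l(j, y) = -⅖ + j/5 (l(j, y) = -⅖ + (j*1)/5 = -⅖ + j/5)
P(m, C) = 0 (P(m, C) = 1 - 1 = 0)
((73 - 31)/(x + P(-6, 6)) - 143)*((-1*6)*l(u(4, 3), 4)) = ((73 - 31)/(18 + 0) - 143)*((-1*6)*(-⅖ + (⅕)*4)) = (42/18 - 143)*(-6*(-⅖ + ⅘)) = (42*(1/18) - 143)*(-6*⅖) = (7/3 - 143)*(-12/5) = -422/3*(-12/5) = 1688/5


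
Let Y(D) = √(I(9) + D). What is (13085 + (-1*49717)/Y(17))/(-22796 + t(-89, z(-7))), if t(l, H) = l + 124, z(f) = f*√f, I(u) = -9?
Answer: -13085/22761 + 49717*√2/91044 ≈ 0.19738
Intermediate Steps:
z(f) = f^(3/2)
Y(D) = √(-9 + D)
t(l, H) = 124 + l
(13085 + (-1*49717)/Y(17))/(-22796 + t(-89, z(-7))) = (13085 + (-1*49717)/(√(-9 + 17)))/(-22796 + (124 - 89)) = (13085 - 49717*√2/4)/(-22796 + 35) = (13085 - 49717*√2/4)/(-22761) = (13085 - 49717*√2/4)*(-1/22761) = -13085/22761 + 49717*√2/91044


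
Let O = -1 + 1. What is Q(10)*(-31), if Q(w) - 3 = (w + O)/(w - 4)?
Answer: -434/3 ≈ -144.67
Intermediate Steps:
O = 0
Q(w) = 3 + w/(-4 + w) (Q(w) = 3 + (w + 0)/(w - 4) = 3 + w/(-4 + w))
Q(10)*(-31) = (4*(-3 + 10)/(-4 + 10))*(-31) = (4*7/6)*(-31) = (4*(⅙)*7)*(-31) = (14/3)*(-31) = -434/3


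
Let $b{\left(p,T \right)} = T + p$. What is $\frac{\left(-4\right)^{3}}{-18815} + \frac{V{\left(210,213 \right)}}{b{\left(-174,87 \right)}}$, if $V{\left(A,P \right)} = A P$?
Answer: $- \frac{280529794}{545635} \approx -514.13$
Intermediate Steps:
$\frac{\left(-4\right)^{3}}{-18815} + \frac{V{\left(210,213 \right)}}{b{\left(-174,87 \right)}} = \frac{\left(-4\right)^{3}}{-18815} + \frac{210 \cdot 213}{87 - 174} = \left(-64\right) \left(- \frac{1}{18815}\right) + \frac{44730}{-87} = \frac{64}{18815} + 44730 \left(- \frac{1}{87}\right) = \frac{64}{18815} - \frac{14910}{29} = - \frac{280529794}{545635}$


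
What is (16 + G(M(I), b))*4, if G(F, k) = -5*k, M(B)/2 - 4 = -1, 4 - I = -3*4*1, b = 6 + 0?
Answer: -56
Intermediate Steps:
b = 6
I = 16 (I = 4 - (-3*4) = 4 - (-12) = 4 - 1*(-12) = 4 + 12 = 16)
M(B) = 6 (M(B) = 8 + 2*(-1) = 8 - 2 = 6)
(16 + G(M(I), b))*4 = (16 - 5*6)*4 = (16 - 30)*4 = -14*4 = -56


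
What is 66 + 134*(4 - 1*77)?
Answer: -9716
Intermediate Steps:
66 + 134*(4 - 1*77) = 66 + 134*(4 - 77) = 66 + 134*(-73) = 66 - 9782 = -9716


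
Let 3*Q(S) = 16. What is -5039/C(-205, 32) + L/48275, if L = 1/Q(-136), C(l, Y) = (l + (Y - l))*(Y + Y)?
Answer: -243257341/98867200 ≈ -2.4604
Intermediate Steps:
Q(S) = 16/3 (Q(S) = (⅓)*16 = 16/3)
C(l, Y) = 2*Y² (C(l, Y) = Y*(2*Y) = 2*Y²)
L = 3/16 (L = 1/(16/3) = 3/16 ≈ 0.18750)
-5039/C(-205, 32) + L/48275 = -5039/(2*32²) + (3/16)/48275 = -5039/(2*1024) + (3/16)*(1/48275) = -5039/2048 + 3/772400 = -243257341/98867200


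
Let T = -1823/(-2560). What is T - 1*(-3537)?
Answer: 9056543/2560 ≈ 3537.7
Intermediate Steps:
T = 1823/2560 (T = -1823*(-1/2560) = 1823/2560 ≈ 0.71211)
T - 1*(-3537) = 1823/2560 - 1*(-3537) = 1823/2560 + 3537 = 9056543/2560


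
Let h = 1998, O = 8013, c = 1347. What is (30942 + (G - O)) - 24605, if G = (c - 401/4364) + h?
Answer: 7283115/4364 ≈ 1668.9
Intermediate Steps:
G = 14597179/4364 (G = (1347 - 401/4364) + 1998 = 5877907/4364 + 1998 = 14597179/4364 ≈ 3344.9)
(30942 + (G - O)) - 24605 = (30942 + (14597179/4364 - 1*8013)) - 24605 = (30942 + (14597179/4364 - 8013)) - 24605 = (30942 - 20371553/4364) - 24605 = 114659335/4364 - 24605 = 7283115/4364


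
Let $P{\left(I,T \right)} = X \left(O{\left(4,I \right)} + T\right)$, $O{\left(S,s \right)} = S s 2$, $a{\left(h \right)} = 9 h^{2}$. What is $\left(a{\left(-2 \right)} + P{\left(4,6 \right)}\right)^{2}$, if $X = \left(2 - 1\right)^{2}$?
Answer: $5476$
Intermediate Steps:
$X = 1$ ($X = 1^{2} = 1$)
$O{\left(S,s \right)} = 2 S s$
$P{\left(I,T \right)} = T + 8 I$ ($P{\left(I,T \right)} = 1 \left(2 \cdot 4 I + T\right) = 1 \left(8 I + T\right) = 1 \left(T + 8 I\right) = T + 8 I$)
$\left(a{\left(-2 \right)} + P{\left(4,6 \right)}\right)^{2} = \left(9 \left(-2\right)^{2} + \left(6 + 8 \cdot 4\right)\right)^{2} = \left(9 \cdot 4 + \left(6 + 32\right)\right)^{2} = \left(36 + 38\right)^{2} = 74^{2} = 5476$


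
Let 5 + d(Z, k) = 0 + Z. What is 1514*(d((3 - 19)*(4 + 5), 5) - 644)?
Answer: -1200602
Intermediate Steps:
d(Z, k) = -5 + Z (d(Z, k) = -5 + (0 + Z) = -5 + Z)
1514*(d((3 - 19)*(4 + 5), 5) - 644) = 1514*((-5 + (3 - 19)*(4 + 5)) - 644) = 1514*((-5 - 16*9) - 644) = 1514*((-5 - 144) - 644) = 1514*(-149 - 644) = 1514*(-793) = -1200602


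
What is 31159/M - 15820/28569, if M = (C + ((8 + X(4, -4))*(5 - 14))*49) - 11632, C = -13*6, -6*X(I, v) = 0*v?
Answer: -1131246631/435334422 ≈ -2.5986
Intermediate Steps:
X(I, v) = 0 (X(I, v) = -0*v = -⅙*0 = 0)
C = -78
M = -15238 (M = (-78 + ((8 + 0)*(5 - 14))*49) - 11632 = (-78 + (8*(-9))*49) - 11632 = (-78 - 72*49) - 11632 = (-78 - 3528) - 11632 = -3606 - 11632 = -15238)
31159/M - 15820/28569 = 31159/(-15238) - 15820/28569 = 31159*(-1/15238) - 15820*1/28569 = -31159/15238 - 15820/28569 = -1131246631/435334422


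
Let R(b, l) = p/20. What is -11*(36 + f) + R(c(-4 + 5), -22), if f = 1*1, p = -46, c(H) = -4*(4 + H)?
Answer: -4093/10 ≈ -409.30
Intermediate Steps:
c(H) = -16 - 4*H
R(b, l) = -23/10 (R(b, l) = -46/20 = -46*1/20 = -23/10)
f = 1
-11*(36 + f) + R(c(-4 + 5), -22) = -11*(36 + 1) - 23/10 = -11*37 - 23/10 = -407 - 23/10 = -4093/10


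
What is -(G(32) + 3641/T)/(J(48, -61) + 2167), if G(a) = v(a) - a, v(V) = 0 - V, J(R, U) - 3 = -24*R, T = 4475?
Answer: 282759/4555550 ≈ 0.062069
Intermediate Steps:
J(R, U) = 3 - 24*R
v(V) = -V
G(a) = -2*a (G(a) = -a - a = -2*a)
-(G(32) + 3641/T)/(J(48, -61) + 2167) = -(-2*32 + 3641/4475)/((3 - 24*48) + 2167) = -(-64 + 3641*(1/4475))/((3 - 1152) + 2167) = -(-64 + 3641/4475)/(-1149 + 2167) = -(-282759)/(4475*1018) = -1*(-282759/4555550) = 282759/4555550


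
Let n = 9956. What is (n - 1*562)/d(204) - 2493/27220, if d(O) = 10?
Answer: 5113595/5444 ≈ 939.31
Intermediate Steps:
(n - 1*562)/d(204) - 2493/27220 = (9956 - 1*562)/10 - 2493/27220 = (9956 - 562)*(⅒) - 2493*1/27220 = 9394*(⅒) - 2493/27220 = 4697/5 - 2493/27220 = 5113595/5444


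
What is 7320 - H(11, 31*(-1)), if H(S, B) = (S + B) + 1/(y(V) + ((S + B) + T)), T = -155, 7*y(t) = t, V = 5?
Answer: 8954807/1220 ≈ 7340.0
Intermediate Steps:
y(t) = t/7
H(S, B) = B + S + 1/(-1080/7 + B + S) (H(S, B) = (S + B) + 1/((1/7)*5 + ((S + B) - 155)) = (B + S) + 1/(5/7 + ((B + S) - 155)) = (B + S) + 1/(5/7 + (-155 + B + S)) = (B + S) + 1/(-1080/7 + B + S) = B + S + 1/(-1080/7 + B + S))
7320 - H(11, 31*(-1)) = 7320 - (7 - 33480*(-1) - 1080*11 + 7*(31*(-1))**2 + 7*11**2 + 14*(31*(-1))*11)/(-1080 + 7*(31*(-1)) + 7*11) = 7320 - (7 - 1080*(-31) - 11880 + 7*(-31)**2 + 7*121 + 14*(-31)*11)/(-1080 + 7*(-31) + 77) = 7320 - (7 + 33480 - 11880 + 7*961 + 847 - 4774)/(-1080 - 217 + 77) = 7320 - (7 + 33480 - 11880 + 6727 + 847 - 4774)/(-1220) = 7320 - (-1)*24407/1220 = 7320 - 1*(-24407/1220) = 7320 + 24407/1220 = 8954807/1220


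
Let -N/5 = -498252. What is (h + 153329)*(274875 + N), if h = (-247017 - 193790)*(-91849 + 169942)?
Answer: -95220844050394470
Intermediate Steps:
N = 2491260 (N = -5*(-498252) = 2491260)
h = -34423941051 (h = -440807*78093 = -34423941051)
(h + 153329)*(274875 + N) = (-34423941051 + 153329)*(274875 + 2491260) = -34423787722*2766135 = -95220844050394470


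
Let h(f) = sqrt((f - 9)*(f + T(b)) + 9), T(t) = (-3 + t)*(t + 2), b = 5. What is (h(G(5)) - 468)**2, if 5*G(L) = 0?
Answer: 218907 - 2808*I*sqrt(13) ≈ 2.1891e+5 - 10124.0*I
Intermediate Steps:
G(L) = 0 (G(L) = (1/5)*0 = 0)
T(t) = (-3 + t)*(2 + t)
h(f) = sqrt(9 + (-9 + f)*(14 + f)) (h(f) = sqrt((f - 9)*(f + (-6 + 5**2 - 1*5)) + 9) = sqrt((-9 + f)*(f + (-6 + 25 - 5)) + 9) = sqrt((-9 + f)*(f + 14) + 9) = sqrt((-9 + f)*(14 + f) + 9) = sqrt(9 + (-9 + f)*(14 + f)))
(h(G(5)) - 468)**2 = (sqrt(-117 + 0**2 + 5*0) - 468)**2 = (sqrt(-117 + 0 + 0) - 468)**2 = (sqrt(-117) - 468)**2 = (3*I*sqrt(13) - 468)**2 = (-468 + 3*I*sqrt(13))**2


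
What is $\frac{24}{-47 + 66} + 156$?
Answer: $\frac{2988}{19} \approx 157.26$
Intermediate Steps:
$\frac{24}{-47 + 66} + 156 = \frac{24}{19} + 156 = \frac{2988}{19}$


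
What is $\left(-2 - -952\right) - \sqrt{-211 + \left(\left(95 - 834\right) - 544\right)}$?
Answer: $950 - 3 i \sqrt{166} \approx 950.0 - 38.652 i$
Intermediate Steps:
$\left(-2 - -952\right) - \sqrt{-211 + \left(\left(95 - 834\right) - 544\right)} = \left(-2 + 952\right) - \sqrt{-211 - 1283} = 950 - \sqrt{-211 - 1283} = 950 - \sqrt{-1494} = 950 - 3 i \sqrt{166}$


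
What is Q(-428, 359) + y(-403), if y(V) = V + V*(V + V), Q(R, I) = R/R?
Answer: 324416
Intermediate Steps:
Q(R, I) = 1
y(V) = V + 2*V**2 (y(V) = V + V*(2*V) = V + 2*V**2)
Q(-428, 359) + y(-403) = 1 - 403*(1 + 2*(-403)) = 1 - 403*(1 - 806) = 1 - 403*(-805) = 1 + 324415 = 324416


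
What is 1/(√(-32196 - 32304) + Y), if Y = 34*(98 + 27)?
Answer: 17/72508 - I*√645/1812700 ≈ 0.00023446 - 1.4011e-5*I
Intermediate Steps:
Y = 4250 (Y = 34*125 = 4250)
1/(√(-32196 - 32304) + Y) = 1/(√(-32196 - 32304) + 4250) = 1/(√(-64500) + 4250) = 1/(10*I*√645 + 4250) = 1/(4250 + 10*I*√645)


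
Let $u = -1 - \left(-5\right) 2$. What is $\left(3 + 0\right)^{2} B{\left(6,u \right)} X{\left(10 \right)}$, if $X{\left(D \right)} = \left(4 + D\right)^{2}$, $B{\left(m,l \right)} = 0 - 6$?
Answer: $-10584$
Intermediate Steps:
$u = 9$ ($u = -1 - -10 = -1 + 10 = 9$)
$B{\left(m,l \right)} = -6$ ($B{\left(m,l \right)} = 0 - 6 = -6$)
$\left(3 + 0\right)^{2} B{\left(6,u \right)} X{\left(10 \right)} = \left(3 + 0\right)^{2} \left(-6\right) \left(4 + 10\right)^{2} = 3^{2} \left(-6\right) 14^{2} = 9 \left(-6\right) 196 = \left(-54\right) 196 = -10584$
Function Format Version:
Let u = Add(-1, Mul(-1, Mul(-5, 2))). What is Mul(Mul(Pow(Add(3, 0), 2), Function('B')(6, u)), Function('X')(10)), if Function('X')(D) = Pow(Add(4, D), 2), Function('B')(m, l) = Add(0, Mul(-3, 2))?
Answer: -10584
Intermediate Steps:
u = 9 (u = Add(-1, Mul(-1, -10)) = Add(-1, 10) = 9)
Function('B')(m, l) = -6 (Function('B')(m, l) = Add(0, -6) = -6)
Mul(Mul(Pow(Add(3, 0), 2), Function('B')(6, u)), Function('X')(10)) = Mul(Mul(Pow(Add(3, 0), 2), -6), Pow(Add(4, 10), 2)) = Mul(Mul(Pow(3, 2), -6), Pow(14, 2)) = Mul(Mul(9, -6), 196) = Mul(-54, 196) = -10584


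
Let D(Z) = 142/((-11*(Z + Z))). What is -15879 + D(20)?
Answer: -3493451/220 ≈ -15879.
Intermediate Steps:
D(Z) = -71/(11*Z) (D(Z) = 142/((-22*Z)) = 142*(-1/(22*Z)) = -71/(11*Z))
-15879 + D(20) = -15879 - 71/11/20 = -15879 - 71/11*1/20 = -15879 - 71/220 = -3493451/220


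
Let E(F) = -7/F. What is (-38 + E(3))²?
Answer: 14641/9 ≈ 1626.8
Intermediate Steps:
(-38 + E(3))² = (-38 - 7/3)² = (-121/3)² = 14641/9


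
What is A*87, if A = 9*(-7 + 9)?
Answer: 1566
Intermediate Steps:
A = 18 (A = 9*2 = 18)
A*87 = 18*87 = 1566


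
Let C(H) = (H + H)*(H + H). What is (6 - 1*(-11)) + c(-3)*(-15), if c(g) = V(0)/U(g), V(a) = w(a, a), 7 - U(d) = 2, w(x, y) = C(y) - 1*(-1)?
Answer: 14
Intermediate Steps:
C(H) = 4*H**2 (C(H) = (2*H)*(2*H) = 4*H**2)
w(x, y) = 1 + 4*y**2 (w(x, y) = 4*y**2 - 1*(-1) = 4*y**2 + 1 = 1 + 4*y**2)
U(d) = 5 (U(d) = 7 - 1*2 = 7 - 2 = 5)
V(a) = 1 + 4*a**2
c(g) = 1/5 (c(g) = (1 + 4*0**2)/5 = (1 + 4*0)*(1/5) = (1 + 0)*(1/5) = 1*(1/5) = 1/5)
(6 - 1*(-11)) + c(-3)*(-15) = (6 - 1*(-11)) + (1/5)*(-15) = (6 + 11) - 3 = 17 - 3 = 14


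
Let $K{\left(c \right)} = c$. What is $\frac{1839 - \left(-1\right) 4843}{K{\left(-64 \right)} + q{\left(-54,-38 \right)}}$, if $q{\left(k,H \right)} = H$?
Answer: $- \frac{3341}{51} \approx -65.51$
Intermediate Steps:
$\frac{1839 - \left(-1\right) 4843}{K{\left(-64 \right)} + q{\left(-54,-38 \right)}} = \frac{1839 - \left(-1\right) 4843}{-64 - 38} = \frac{1839 - -4843}{-102} = \left(1839 + 4843\right) \left(- \frac{1}{102}\right) = 6682 \left(- \frac{1}{102}\right) = - \frac{3341}{51}$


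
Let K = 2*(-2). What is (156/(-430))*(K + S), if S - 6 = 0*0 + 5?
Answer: -546/215 ≈ -2.5395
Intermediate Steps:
K = -4
S = 11 (S = 6 + (0*0 + 5) = 6 + (0 + 5) = 6 + 5 = 11)
(156/(-430))*(K + S) = (156/(-430))*(-4 + 11) = (156*(-1/430))*7 = -78/215*7 = -546/215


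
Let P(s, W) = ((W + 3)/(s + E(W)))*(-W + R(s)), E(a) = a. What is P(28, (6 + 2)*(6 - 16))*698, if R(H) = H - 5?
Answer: 2767919/26 ≈ 1.0646e+5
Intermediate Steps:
R(H) = -5 + H
P(s, W) = (3 + W)*(-5 + s - W)/(W + s) (P(s, W) = ((W + 3)/(s + W))*(-W + (-5 + s)) = ((3 + W)/(W + s))*(-5 + s - W) = (3 + W)*(-5 + s - W)/(W + s))
P(28, (6 + 2)*(6 - 16))*698 = ((-15 - ((6 + 2)*(6 - 16))**2 - 8*(6 + 2)*(6 - 16) + 3*28 + ((6 + 2)*(6 - 16))*28)/((6 + 2)*(6 - 16) + 28))*698 = ((-15 - (8*(-10))**2 - 64*(-10) + 84 + (8*(-10))*28)/(8*(-10) + 28))*698 = ((-15 - 1*(-80)**2 - 8*(-80) + 84 - 80*28)/(-80 + 28))*698 = ((-15 - 1*6400 + 640 + 84 - 2240)/(-52))*698 = -(-15 - 6400 + 640 + 84 - 2240)/52*698 = -1/52*(-7931)*698 = (7931/52)*698 = 2767919/26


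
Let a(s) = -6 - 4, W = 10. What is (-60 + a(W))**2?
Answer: 4900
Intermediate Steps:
a(s) = -10
(-60 + a(W))**2 = (-60 - 10)**2 = (-70)**2 = 4900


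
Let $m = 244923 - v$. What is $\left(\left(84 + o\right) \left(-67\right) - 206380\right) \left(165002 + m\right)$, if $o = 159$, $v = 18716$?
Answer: $-87106987149$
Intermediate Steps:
$m = 226207$ ($m = 244923 - 18716 = 226207$)
$\left(\left(84 + o\right) \left(-67\right) - 206380\right) \left(165002 + m\right) = \left(\left(84 + 159\right) \left(-67\right) - 206380\right) \left(165002 + 226207\right) = \left(243 \left(-67\right) - 206380\right) 391209 = \left(-16281 - 206380\right) 391209 = \left(-222661\right) 391209 = -87106987149$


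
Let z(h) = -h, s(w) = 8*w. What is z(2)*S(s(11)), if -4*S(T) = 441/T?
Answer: 441/176 ≈ 2.5057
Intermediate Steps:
S(T) = -441/(4*T)
z(2)*S(s(11)) = (-1*2)*(-441/(4*(8*11))) = -(-441)/(2*88) = -2*(-441/352) = 441/176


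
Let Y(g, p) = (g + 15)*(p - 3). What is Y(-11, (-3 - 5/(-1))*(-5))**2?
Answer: 2704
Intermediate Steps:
Y(g, p) = (-3 + p)*(15 + g) (Y(g, p) = (15 + g)*(-3 + p) = (-3 + p)*(15 + g))
Y(-11, (-3 - 5/(-1))*(-5))**2 = (-45 - 3*(-11) + 15*((-3 - 5/(-1))*(-5)) - 11*(-3 - 5/(-1))*(-5))**2 = (-45 + 33 + 15*((-3 - 5*(-1))*(-5)) - 11*(-3 - 5*(-1))*(-5))**2 = (-45 + 33 + 15*((-3 + 5)*(-5)) - 11*(-3 + 5)*(-5))**2 = (-45 + 33 + 15*(2*(-5)) - 22*(-5))**2 = (-45 + 33 + 15*(-10) - 11*(-10))**2 = (-45 + 33 - 150 + 110)**2 = (-52)**2 = 2704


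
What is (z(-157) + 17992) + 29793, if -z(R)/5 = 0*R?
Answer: 47785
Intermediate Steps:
z(R) = 0 (z(R) = -0*R = -5*0 = 0)
(z(-157) + 17992) + 29793 = (0 + 17992) + 29793 = 17992 + 29793 = 47785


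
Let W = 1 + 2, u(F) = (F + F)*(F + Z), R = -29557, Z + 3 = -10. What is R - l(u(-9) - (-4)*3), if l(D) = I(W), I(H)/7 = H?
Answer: -29578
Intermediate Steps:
Z = -13 (Z = -3 - 10 = -13)
u(F) = 2*F*(-13 + F) (u(F) = (F + F)*(F - 13) = (2*F)*(-13 + F) = 2*F*(-13 + F))
W = 3
I(H) = 7*H
l(D) = 21 (l(D) = 7*3 = 21)
R - l(u(-9) - (-4)*3) = -29557 - 1*21 = -29557 - 21 = -29578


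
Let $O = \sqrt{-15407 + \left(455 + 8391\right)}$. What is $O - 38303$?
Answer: $-38303 + 81 i \approx -38303.0 + 81.0 i$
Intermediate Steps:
$O = 81 i$ ($O = \sqrt{-15407 + 8846} = \sqrt{-6561} = 81 i \approx 81.0 i$)
$O - 38303 = 81 i - 38303 = -38303 + 81 i$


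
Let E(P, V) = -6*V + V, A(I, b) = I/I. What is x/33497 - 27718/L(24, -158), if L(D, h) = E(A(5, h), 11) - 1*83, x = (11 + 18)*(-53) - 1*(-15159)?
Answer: 465174841/2311293 ≈ 201.26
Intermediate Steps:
A(I, b) = 1
x = 13622 (x = 29*(-53) + 15159 = -1537 + 15159 = 13622)
E(P, V) = -5*V
L(D, h) = -138 (L(D, h) = -5*11 - 1*83 = -55 - 83 = -138)
x/33497 - 27718/L(24, -158) = 13622/33497 - 27718/(-138) = 13622*(1/33497) - 27718*(-1/138) = 13622/33497 + 13859/69 = 465174841/2311293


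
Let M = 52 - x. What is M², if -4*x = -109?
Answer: 9801/16 ≈ 612.56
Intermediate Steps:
x = 109/4 (x = -¼*(-109) = 109/4 ≈ 27.250)
M = 99/4 (M = 52 - 1*109/4 = 52 - 109/4 = 99/4 ≈ 24.750)
M² = (99/4)² = 9801/16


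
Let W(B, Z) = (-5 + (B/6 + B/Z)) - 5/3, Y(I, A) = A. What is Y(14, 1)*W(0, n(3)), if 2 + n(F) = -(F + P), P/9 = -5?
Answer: -20/3 ≈ -6.6667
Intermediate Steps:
P = -45 (P = 9*(-5) = -45)
n(F) = 43 - F (n(F) = -2 - (F - 45) = -2 - (-45 + F) = -2 + (45 - F) = 43 - F)
W(B, Z) = -20/3 + B/6 + B/Z (W(B, Z) = (-5 + (B*(1/6) + B/Z)) - 5*1/3 = (-5 + (B/6 + B/Z)) - 5/3 = (-5 + B/6 + B/Z) - 5/3 = -20/3 + B/6 + B/Z)
Y(14, 1)*W(0, n(3)) = 1*((0 + (43 - 1*3)*(-40 + 0)/6)/(43 - 1*3)) = 1*((0 + (1/6)*(43 - 3)*(-40))/(43 - 3)) = 1*((0 + (1/6)*40*(-40))/40) = 1*((0 - 800/3)/40) = 1*((1/40)*(-800/3)) = 1*(-20/3) = -20/3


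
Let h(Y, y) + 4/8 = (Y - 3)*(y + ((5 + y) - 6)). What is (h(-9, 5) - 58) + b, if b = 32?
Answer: -269/2 ≈ -134.50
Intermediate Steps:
h(Y, y) = -1/2 + (-1 + 2*y)*(-3 + Y) (h(Y, y) = -1/2 + (Y - 3)*(y + ((5 + y) - 6)) = -1/2 + (-3 + Y)*(y + (-1 + y)) = -1/2 + (-3 + Y)*(-1 + 2*y) = -1/2 + (-1 + 2*y)*(-3 + Y))
(h(-9, 5) - 58) + b = ((5/2 - 1*(-9) - 6*5 + 2*(-9)*5) - 58) + 32 = ((5/2 + 9 - 30 - 90) - 58) + 32 = (-217/2 - 58) + 32 = -333/2 + 32 = -269/2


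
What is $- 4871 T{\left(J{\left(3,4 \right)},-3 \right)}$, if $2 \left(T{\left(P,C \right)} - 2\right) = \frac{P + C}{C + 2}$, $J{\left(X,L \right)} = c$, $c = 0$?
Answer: $- \frac{34097}{2} \approx -17049.0$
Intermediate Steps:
$J{\left(X,L \right)} = 0$
$T{\left(P,C \right)} = 2 + \frac{C + P}{2 \left(2 + C\right)}$ ($T{\left(P,C \right)} = 2 + \frac{\left(P + C\right) \frac{1}{C + 2}}{2} = 2 + \frac{\left(C + P\right) \frac{1}{2 + C}}{2} = 2 + \frac{\frac{1}{2 + C} \left(C + P\right)}{2} = 2 + \frac{C + P}{2 \left(2 + C\right)}$)
$- 4871 T{\left(J{\left(3,4 \right)},-3 \right)} = - 4871 \frac{8 + 0 + 5 \left(-3\right)}{2 \left(2 - 3\right)} = - 4871 \frac{8 + 0 - 15}{2 \left(-1\right)} = - 4871 \cdot \frac{1}{2} \left(-1\right) \left(-7\right) = \left(-4871\right) \frac{7}{2} = - \frac{34097}{2}$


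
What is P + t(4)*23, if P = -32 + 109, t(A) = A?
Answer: 169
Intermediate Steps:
P = 77
P + t(4)*23 = 77 + 4*23 = 77 + 92 = 169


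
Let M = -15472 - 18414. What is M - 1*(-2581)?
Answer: -31305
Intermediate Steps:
M = -33886
M - 1*(-2581) = -33886 - 1*(-2581) = -33886 + 2581 = -31305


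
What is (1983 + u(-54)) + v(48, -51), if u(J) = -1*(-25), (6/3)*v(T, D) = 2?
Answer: 2009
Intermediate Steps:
v(T, D) = 1 (v(T, D) = (1/2)*2 = 1)
u(J) = 25
(1983 + u(-54)) + v(48, -51) = (1983 + 25) + 1 = 2008 + 1 = 2009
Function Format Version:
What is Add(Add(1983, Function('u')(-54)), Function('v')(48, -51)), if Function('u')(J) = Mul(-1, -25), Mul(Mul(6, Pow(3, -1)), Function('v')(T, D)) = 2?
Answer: 2009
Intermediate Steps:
Function('v')(T, D) = 1 (Function('v')(T, D) = Mul(Rational(1, 2), 2) = 1)
Function('u')(J) = 25
Add(Add(1983, Function('u')(-54)), Function('v')(48, -51)) = Add(Add(1983, 25), 1) = Add(2008, 1) = 2009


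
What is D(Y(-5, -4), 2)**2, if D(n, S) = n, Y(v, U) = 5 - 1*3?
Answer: 4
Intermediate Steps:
Y(v, U) = 2 (Y(v, U) = 5 - 3 = 2)
D(Y(-5, -4), 2)**2 = 2**2 = 4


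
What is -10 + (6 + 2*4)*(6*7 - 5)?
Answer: 508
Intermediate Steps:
-10 + (6 + 2*4)*(6*7 - 5) = -10 + (6 + 8)*(42 - 5) = -10 + 14*37 = -10 + 518 = 508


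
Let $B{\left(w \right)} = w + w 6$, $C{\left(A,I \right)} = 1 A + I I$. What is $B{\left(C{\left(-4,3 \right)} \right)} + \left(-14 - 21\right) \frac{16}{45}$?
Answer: $\frac{203}{9} \approx 22.556$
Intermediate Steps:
$C{\left(A,I \right)} = A + I^{2}$
$B{\left(w \right)} = 7 w$ ($B{\left(w \right)} = w + 6 w = 7 w$)
$B{\left(C{\left(-4,3 \right)} \right)} + \left(-14 - 21\right) \frac{16}{45} = 7 \left(-4 + 3^{2}\right) + \left(-14 - 21\right) \frac{16}{45} = 7 \left(-4 + 9\right) - 35 \cdot 16 \cdot \frac{1}{45} = 7 \cdot 5 - \frac{112}{9} = 35 - \frac{112}{9} = \frac{203}{9}$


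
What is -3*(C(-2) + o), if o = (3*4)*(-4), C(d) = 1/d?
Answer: 291/2 ≈ 145.50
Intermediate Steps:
C(d) = 1/d
o = -48 (o = 12*(-4) = -48)
-3*(C(-2) + o) = -3*(1/(-2) - 48) = -3*(-1/2 - 48) = -3*(-97/2) = 291/2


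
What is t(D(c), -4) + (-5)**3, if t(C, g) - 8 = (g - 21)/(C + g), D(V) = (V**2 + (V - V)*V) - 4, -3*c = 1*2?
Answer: -7731/68 ≈ -113.69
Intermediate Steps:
c = -2/3 ≈ -0.66667
D(V) = -4 + V**2 (D(V) = (V**2 + 0*V) - 4 = (V**2 + 0) - 4 = V**2 - 4 = -4 + V**2)
t(C, g) = 8 + (-21 + g)/(C + g) (t(C, g) = 8 + (g - 21)/(C + g) = 8 + (-21 + g)/(C + g))
t(D(c), -4) + (-5)**3 = (-21 + 8*(-4 + (-2/3)**2) + 9*(-4))/((-4 + (-2/3)**2) - 4) + (-5)**3 = (-21 + 8*(-4 + 4/9) - 36)/((-4 + 4/9) - 4) - 125 = (-21 + 8*(-32/9) - 36)/(-32/9 - 4) - 125 = (-21 - 256/9 - 36)/(-68/9) - 125 = -9/68*(-769/9) - 125 = 769/68 - 125 = -7731/68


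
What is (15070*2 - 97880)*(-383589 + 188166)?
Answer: 13237954020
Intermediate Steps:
(15070*2 - 97880)*(-383589 + 188166) = (30140 - 97880)*(-195423) = -67740*(-195423) = 13237954020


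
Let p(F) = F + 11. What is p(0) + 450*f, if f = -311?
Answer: -139939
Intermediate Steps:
p(F) = 11 + F
p(0) + 450*f = (11 + 0) + 450*(-311) = 11 - 139950 = -139939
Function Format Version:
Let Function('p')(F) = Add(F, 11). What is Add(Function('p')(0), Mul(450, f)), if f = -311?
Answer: -139939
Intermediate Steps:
Function('p')(F) = Add(11, F)
Add(Function('p')(0), Mul(450, f)) = Add(Add(11, 0), Mul(450, -311)) = Add(11, -139950) = -139939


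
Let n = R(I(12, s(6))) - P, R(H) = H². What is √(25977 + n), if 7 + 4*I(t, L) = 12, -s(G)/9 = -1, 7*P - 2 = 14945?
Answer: √18693129/28 ≈ 154.41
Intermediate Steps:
P = 14947/7 (P = 2/7 + (⅐)*14945 = 2/7 + 2135 = 14947/7 ≈ 2135.3)
s(G) = 9 (s(G) = -9*(-1) = 9)
I(t, L) = 5/4 (I(t, L) = -7/4 + (¼)*12 = -7/4 + 3 = 5/4)
n = -238977/112 (n = (5/4)² - 1*14947/7 = 25/16 - 14947/7 = -238977/112 ≈ -2133.7)
√(25977 + n) = √(25977 - 238977/112) = √(2670447/112) = √18693129/28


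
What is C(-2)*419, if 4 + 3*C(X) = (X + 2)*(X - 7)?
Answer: -1676/3 ≈ -558.67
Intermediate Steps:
C(X) = -4/3 + (-7 + X)*(2 + X)/3 (C(X) = -4/3 + ((X + 2)*(X - 7))/3 = -4/3 + ((2 + X)*(-7 + X))/3 = -4/3 + ((-7 + X)*(2 + X))/3 = -4/3 + (-7 + X)*(2 + X)/3)
C(-2)*419 = (-6 - 5/3*(-2) + (⅓)*(-2)²)*419 = (-6 + 10/3 + (⅓)*4)*419 = (-6 + 10/3 + 4/3)*419 = -4/3*419 = -1676/3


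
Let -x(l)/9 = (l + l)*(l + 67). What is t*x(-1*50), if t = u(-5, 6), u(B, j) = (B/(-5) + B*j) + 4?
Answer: -382500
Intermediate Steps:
u(B, j) = 4 - B/5 + B*j (u(B, j) = (-B/5 + B*j) + 4 = 4 - B/5 + B*j)
x(l) = -18*l*(67 + l) (x(l) = -9*(l + l)*(l + 67) = -9*2*l*(67 + l) = -18*l*(67 + l))
t = -25 (t = 4 - ⅕*(-5) - 5*6 = 4 + 1 - 30 = -25)
t*x(-1*50) = -(-450)*(-1*50)*(67 - 1*50) = -(-450)*(-50)*(67 - 50) = -(-450)*(-50)*17 = -25*15300 = -382500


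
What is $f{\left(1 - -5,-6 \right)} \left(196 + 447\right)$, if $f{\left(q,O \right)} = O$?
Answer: $-3858$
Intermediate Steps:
$f{\left(1 - -5,-6 \right)} \left(196 + 447\right) = - 6 \left(196 + 447\right) = \left(-6\right) 643 = -3858$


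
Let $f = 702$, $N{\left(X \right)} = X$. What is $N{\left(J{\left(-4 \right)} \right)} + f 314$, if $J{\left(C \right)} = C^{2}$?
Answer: $220444$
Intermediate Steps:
$N{\left(J{\left(-4 \right)} \right)} + f 314 = \left(-4\right)^{2} + 702 \cdot 314 = 16 + 220428 = 220444$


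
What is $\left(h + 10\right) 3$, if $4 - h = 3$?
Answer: $33$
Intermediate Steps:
$h = 1$ ($h = 4 - 3 = 1$)
$\left(h + 10\right) 3 = \left(1 + 10\right) 3 = 11 \cdot 3 = 33$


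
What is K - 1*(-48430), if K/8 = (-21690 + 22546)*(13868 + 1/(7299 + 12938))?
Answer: 1922848795926/20237 ≈ 9.5016e+7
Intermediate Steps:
K = 1921868718016/20237 (K = 8*((-21690 + 22546)*(13868 + 1/(7299 + 12938))) = 8*(856*(13868 + 1/20237)) = 8*(856*(280646717/20237)) = 8*(240233589752/20237) = 1921868718016/20237 ≈ 9.4968e+7)
K - 1*(-48430) = 1921868718016/20237 - 1*(-48430) = 1921868718016/20237 + 48430 = 1922848795926/20237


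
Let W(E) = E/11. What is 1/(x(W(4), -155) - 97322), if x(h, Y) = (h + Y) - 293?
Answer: -11/1075466 ≈ -1.0228e-5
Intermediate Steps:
W(E) = E/11 (W(E) = E*(1/11) = E/11)
x(h, Y) = -293 + Y + h (x(h, Y) = (Y + h) - 293 = -293 + Y + h)
1/(x(W(4), -155) - 97322) = 1/((-293 - 155 + (1/11)*4) - 97322) = 1/((-293 - 155 + 4/11) - 97322) = 1/(-4924/11 - 97322) = 1/(-1075466/11) = -11/1075466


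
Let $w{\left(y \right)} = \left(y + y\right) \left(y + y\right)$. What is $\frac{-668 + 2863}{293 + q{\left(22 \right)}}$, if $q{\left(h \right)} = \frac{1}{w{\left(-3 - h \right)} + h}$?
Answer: $\frac{5535790}{738947} \approx 7.4915$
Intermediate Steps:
$w{\left(y \right)} = 4 y^{2}$ ($w{\left(y \right)} = 2 y 2 y = 4 y^{2}$)
$q{\left(h \right)} = \frac{1}{h + 4 \left(-3 - h\right)^{2}}$ ($q{\left(h \right)} = \frac{1}{4 \left(-3 - h\right)^{2} + h} = \frac{1}{h + 4 \left(-3 - h\right)^{2}}$)
$\frac{-668 + 2863}{293 + q{\left(22 \right)}} = \frac{-668 + 2863}{293 + \frac{1}{22 + 4 \left(3 + 22\right)^{2}}} = \frac{2195}{293 + \frac{1}{22 + 4 \cdot 25^{2}}} = \frac{2195}{293 + \frac{1}{22 + 4 \cdot 625}} = \frac{2195}{293 + \frac{1}{22 + 2500}} = \frac{2195}{293 + \frac{1}{2522}} = \frac{2195}{\frac{738947}{2522}} = 2195 \cdot \frac{2522}{738947} = \frac{5535790}{738947}$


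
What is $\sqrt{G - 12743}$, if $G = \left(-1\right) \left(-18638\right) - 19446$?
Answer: $i \sqrt{13551} \approx 116.41 i$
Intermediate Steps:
$G = -808$ ($G = 18638 - 19446 = -808$)
$\sqrt{G - 12743} = \sqrt{-808 - 12743} = \sqrt{-13551} = i \sqrt{13551}$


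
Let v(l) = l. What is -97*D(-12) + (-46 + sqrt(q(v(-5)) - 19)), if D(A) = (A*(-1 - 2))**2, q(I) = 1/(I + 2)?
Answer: -125758 + I*sqrt(174)/3 ≈ -1.2576e+5 + 4.397*I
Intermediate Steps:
q(I) = 1/(2 + I)
D(A) = 9*A**2 (D(A) = (A*(-3))**2 = (-3*A)**2 = 9*A**2)
-97*D(-12) + (-46 + sqrt(q(v(-5)) - 19)) = -873*(-12)**2 + (-46 + sqrt(1/(2 - 5) - 19)) = -873*144 + (-46 + sqrt(1/(-3) - 19)) = -97*1296 + (-46 + sqrt(-1/3 - 19)) = -125712 + (-46 + sqrt(-58/3)) = -125712 + (-46 + I*sqrt(174)/3) = -125758 + I*sqrt(174)/3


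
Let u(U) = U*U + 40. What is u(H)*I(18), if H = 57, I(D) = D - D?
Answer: 0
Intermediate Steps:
I(D) = 0
u(U) = 40 + U² (u(U) = U² + 40 = 40 + U²)
u(H)*I(18) = (40 + 57²)*0 = (40 + 3249)*0 = 3289*0 = 0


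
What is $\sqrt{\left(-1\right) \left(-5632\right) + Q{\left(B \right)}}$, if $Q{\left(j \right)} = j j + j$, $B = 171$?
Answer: $2 \sqrt{8761} \approx 187.2$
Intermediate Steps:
$Q{\left(j \right)} = j + j^{2}$ ($Q{\left(j \right)} = j^{2} + j = j + j^{2}$)
$\sqrt{\left(-1\right) \left(-5632\right) + Q{\left(B \right)}} = \sqrt{\left(-1\right) \left(-5632\right) + 171 \left(1 + 171\right)} = \sqrt{5632 + 171 \cdot 172} = \sqrt{5632 + 29412} = \sqrt{35044} = 2 \sqrt{8761}$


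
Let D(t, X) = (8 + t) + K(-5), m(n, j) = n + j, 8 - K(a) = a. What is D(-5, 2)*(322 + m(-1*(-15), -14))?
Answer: 5168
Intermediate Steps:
K(a) = 8 - a
m(n, j) = j + n
D(t, X) = 21 + t (D(t, X) = (8 + t) + (8 - 1*(-5)) = (8 + t) + (8 + 5) = (8 + t) + 13 = 21 + t)
D(-5, 2)*(322 + m(-1*(-15), -14)) = (21 - 5)*(322 + (-14 - 1*(-15))) = 16*(322 + (-14 + 15)) = 16*(322 + 1) = 16*323 = 5168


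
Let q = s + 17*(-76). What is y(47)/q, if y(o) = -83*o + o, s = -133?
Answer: 3854/1425 ≈ 2.7046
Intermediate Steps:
y(o) = -82*o
q = -1425 (q = -133 + 17*(-76) = -133 - 1292 = -1425)
y(47)/q = -82*47/(-1425) = -3854*(-1/1425) = 3854/1425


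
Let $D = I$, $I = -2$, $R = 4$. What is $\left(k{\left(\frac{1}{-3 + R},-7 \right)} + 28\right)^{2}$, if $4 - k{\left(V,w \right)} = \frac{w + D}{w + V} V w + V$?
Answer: $\frac{6889}{4} \approx 1722.3$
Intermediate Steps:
$D = -2$
$k{\left(V,w \right)} = 4 - V - \frac{V w \left(-2 + w\right)}{V + w}$ ($k{\left(V,w \right)} = 4 - \left(\frac{w - 2}{w + V} V w + V\right) = 4 - \left(\frac{-2 + w}{V + w} V w + V\right) = 4 - \left(\frac{V \left(-2 + w\right)}{V + w} w + V\right) = 4 - \left(\frac{V w \left(-2 + w\right)}{V + w} + V\right) = 4 - \left(V + \frac{V w \left(-2 + w\right)}{V + w}\right) = 4 - V - \frac{V w \left(-2 + w\right)}{V + w}$)
$\left(k{\left(\frac{1}{-3 + R},-7 \right)} + 28\right)^{2} = \left(\frac{- \left(\frac{1}{-3 + 4}\right)^{2} + \frac{4}{-3 + 4} + 4 \left(-7\right) + \frac{1}{-3 + 4} \left(-7\right) - \frac{\left(-7\right)^{2}}{-3 + 4}}{\frac{1}{-3 + 4} - 7} + 28\right)^{2} = \left(\frac{- \frac{\left(1^{-1}\right)^{2}}{1} + \frac{4}{1} - 28 + 1^{-1} \left(-7\right) - 1^{-1} \cdot 49}{1^{-1} - 7} + 28\right)^{2} = \left(\frac{- 1^{2} + 4 \cdot 1 - 28 + 1 \left(-7\right) - 1 \cdot 49}{1 - 7} + 28\right)^{2} = \left(\frac{\left(-1\right) 1 + 4 - 28 - 7 - 49}{-6} + 28\right)^{2} = \left(- \frac{-1 + 4 - 28 - 7 - 49}{6} + 28\right)^{2} = \left(\left(- \frac{1}{6}\right) \left(-81\right) + 28\right)^{2} = \left(\frac{27}{2} + 28\right)^{2} = \left(\frac{83}{2}\right)^{2} = \frac{6889}{4}$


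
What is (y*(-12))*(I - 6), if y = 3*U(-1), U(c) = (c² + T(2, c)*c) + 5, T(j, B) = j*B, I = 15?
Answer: -2592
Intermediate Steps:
T(j, B) = B*j
U(c) = 5 + 3*c² (U(c) = (c² + (c*2)*c) + 5 = (c² + (2*c)*c) + 5 = (c² + 2*c²) + 5 = 3*c² + 5 = 5 + 3*c²)
y = 24 (y = 3*(5 + 3*(-1)²) = 3*(5 + 3*1) = 3*(5 + 3) = 3*8 = 24)
(y*(-12))*(I - 6) = (24*(-12))*(15 - 6) = -288*9 = -2592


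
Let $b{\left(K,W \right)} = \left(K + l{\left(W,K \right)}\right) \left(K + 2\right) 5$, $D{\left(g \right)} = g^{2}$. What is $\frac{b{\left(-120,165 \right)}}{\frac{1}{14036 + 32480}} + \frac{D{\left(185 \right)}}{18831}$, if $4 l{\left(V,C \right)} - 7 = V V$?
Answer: $- \frac{3456400197558095}{18831} \approx -1.8355 \cdot 10^{11}$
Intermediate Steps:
$l{\left(V,C \right)} = \frac{7}{4} + \frac{V^{2}}{4}$ ($l{\left(V,C \right)} = \frac{7}{4} + \frac{V V}{4} = \frac{7}{4} + \frac{V^{2}}{4}$)
$b{\left(K,W \right)} = \left(10 + 5 K\right) \left(\frac{7}{4} + K + \frac{W^{2}}{4}\right)$ ($b{\left(K,W \right)} = \left(K + \left(\frac{7}{4} + \frac{W^{2}}{4}\right)\right) \left(K + 2\right) 5 = \left(\frac{7}{4} + K + \frac{W^{2}}{4}\right) \left(2 + K\right) 5 = \left(\frac{7}{4} + K + \frac{W^{2}}{4}\right) \left(10 + 5 K\right) = \left(10 + 5 K\right) \left(\frac{7}{4} + K + \frac{W^{2}}{4}\right)$)
$\frac{b{\left(-120,165 \right)}}{\frac{1}{14036 + 32480}} + \frac{D{\left(185 \right)}}{18831} = \frac{\frac{35}{2} + 5 \left(-120\right)^{2} + \frac{5 \cdot 165^{2}}{2} + \frac{75}{4} \left(-120\right) + \frac{5}{4} \left(-120\right) 165^{2}}{\frac{1}{14036 + 32480}} + \frac{185^{2}}{18831} = \frac{\frac{35}{2} + 5 \cdot 14400 + \frac{5}{2} \cdot 27225 - 2250 + \frac{5}{4} \left(-120\right) 27225}{\frac{1}{46516}} + 34225 \cdot \frac{1}{18831} = \left(\frac{35}{2} + 72000 + \frac{136125}{2} - 2250 - 4083750\right) \frac{1}{\frac{1}{46516}} + \frac{34225}{18831} = \left(-3945920\right) 46516 + \frac{34225}{18831} = -183548414720 + \frac{34225}{18831} = - \frac{3456400197558095}{18831}$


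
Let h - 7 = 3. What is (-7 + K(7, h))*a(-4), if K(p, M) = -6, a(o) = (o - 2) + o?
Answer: 130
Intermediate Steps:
h = 10 (h = 7 + 3 = 10)
a(o) = -2 + 2*o (a(o) = (-2 + o) + o = -2 + 2*o)
(-7 + K(7, h))*a(-4) = (-7 - 6)*(-2 + 2*(-4)) = -13*(-2 - 8) = -13*(-10) = 130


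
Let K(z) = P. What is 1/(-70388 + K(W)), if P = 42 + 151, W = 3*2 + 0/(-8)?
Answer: -1/70195 ≈ -1.4246e-5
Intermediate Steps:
W = 6 (W = 6 + 0*(-⅛) = 6 + 0 = 6)
P = 193
K(z) = 193
1/(-70388 + K(W)) = 1/(-70388 + 193) = 1/(-70195) = -1/70195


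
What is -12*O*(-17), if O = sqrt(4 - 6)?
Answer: 204*I*sqrt(2) ≈ 288.5*I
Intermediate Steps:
O = I*sqrt(2) (O = sqrt(-2) = I*sqrt(2) ≈ 1.4142*I)
-12*O*(-17) = -12*I*sqrt(2)*(-17) = 204*I*sqrt(2)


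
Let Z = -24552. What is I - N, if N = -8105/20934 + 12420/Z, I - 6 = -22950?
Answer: -81889615708/3569247 ≈ -22943.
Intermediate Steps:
I = -22944 (I = 6 - 22950 = -22944)
N = -3187460/3569247 (N = -8105/20934 + 12420/(-24552) = -8105*1/20934 + 12420*(-1/24552) = -8105/20934 - 345/682 = -3187460/3569247 ≈ -0.89303)
I - N = -22944 - 1*(-3187460/3569247) = -22944 + 3187460/3569247 = -81889615708/3569247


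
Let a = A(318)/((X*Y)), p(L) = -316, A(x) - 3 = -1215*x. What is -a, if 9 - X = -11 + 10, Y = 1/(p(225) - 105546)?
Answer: -20450791677/5 ≈ -4.0902e+9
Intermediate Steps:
A(x) = 3 - 1215*x
Y = -1/105862 (Y = 1/(-316 - 105546) = 1/(-105862) = -1/105862 ≈ -9.4463e-6)
X = 10 (X = 9 - (-11 + 10) = 9 - 1*(-1) = 9 + 1 = 10)
a = 20450791677/5 (a = (3 - 1215*318)/((10*(-1/105862))) = (3 - 386370)/(-5/52931) = -386367*(-52931/5) = 20450791677/5 ≈ 4.0902e+9)
-a = -1*20450791677/5 = -20450791677/5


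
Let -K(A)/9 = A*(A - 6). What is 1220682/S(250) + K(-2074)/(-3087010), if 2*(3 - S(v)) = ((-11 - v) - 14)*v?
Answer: 255149650833/5306261489 ≈ 48.085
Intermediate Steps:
K(A) = -9*A*(-6 + A) (K(A) = -9*A*(A - 6) = -9*A*(-6 + A))
S(v) = 3 - v*(-25 - v)/2 (S(v) = 3 - ((-11 - v) - 14)*v/2 = 3 - (-25 - v)*v/2 = 3 - v*(-25 - v)/2)
1220682/S(250) + K(-2074)/(-3087010) = 1220682/(3 + (1/2)*250**2 + (25/2)*250) + (9*(-2074)*(6 - 1*(-2074)))/(-3087010) = 1220682/(3 + (1/2)*62500 + 3125) + (9*(-2074)*(6 + 2074))*(-1/3087010) = 1220682/(3 + 31250 + 3125) + (9*(-2074)*2080)*(-1/3087010) = 1220682/34378 - 38825280*(-1/3087010) = 1220682*(1/34378) + 3882528/308701 = 610341/17189 + 3882528/308701 = 255149650833/5306261489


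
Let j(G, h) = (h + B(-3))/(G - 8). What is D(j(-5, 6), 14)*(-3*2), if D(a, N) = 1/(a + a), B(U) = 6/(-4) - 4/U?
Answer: 234/35 ≈ 6.6857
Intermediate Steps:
B(U) = -3/2 - 4/U (B(U) = 6*(-¼) - 4/U = -3/2 - 4/U)
j(G, h) = (-⅙ + h)/(-8 + G) (j(G, h) = (h + (-3/2 - 4/(-3)))/(G - 8) = (h + (-3/2 - 4*(-⅓)))/(-8 + G) = (h + (-3/2 + 4/3))/(-8 + G) = (h - ⅙)/(-8 + G) = (-⅙ + h)/(-8 + G))
D(a, N) = 1/(2*a)
D(j(-5, 6), 14)*(-3*2) = (1/(2*(((-⅙ + 6)/(-8 - 5)))))*(-3*2) = (1/(2*(((35/6)/(-13)))))*(-6) = (1/(2*((-1/13*35/6))))*(-6) = (1/(2*(-35/78)))*(-6) = ((½)*(-78/35))*(-6) = -39/35*(-6) = 234/35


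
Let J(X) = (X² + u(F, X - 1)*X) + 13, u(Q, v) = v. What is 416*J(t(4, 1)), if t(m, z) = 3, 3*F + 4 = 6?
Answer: 11648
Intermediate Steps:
F = ⅔ (F = -4/3 + (⅓)*6 = -4/3 + 2 = ⅔ ≈ 0.66667)
J(X) = 13 + X² + X*(-1 + X) (J(X) = (X² + (X - 1)*X) + 13 = (X² + (-1 + X)*X) + 13 = (X² + X*(-1 + X)) + 13 = 13 + X² + X*(-1 + X))
416*J(t(4, 1)) = 416*(13 - 1*3 + 2*3²) = 416*(13 - 3 + 2*9) = 416*(13 - 3 + 18) = 416*28 = 11648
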